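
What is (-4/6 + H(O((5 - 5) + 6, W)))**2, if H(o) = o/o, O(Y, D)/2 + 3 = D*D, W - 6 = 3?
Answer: 1/9 ≈ 0.11111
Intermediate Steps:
W = 9 (W = 6 + 3 = 9)
O(Y, D) = -6 + 2*D**2 (O(Y, D) = -6 + 2*(D*D) = -6 + 2*D**2)
H(o) = 1
(-4/6 + H(O((5 - 5) + 6, W)))**2 = (-4/6 + 1)**2 = (-4*1/6 + 1)**2 = (-2/3 + 1)**2 = (1/3)**2 = 1/9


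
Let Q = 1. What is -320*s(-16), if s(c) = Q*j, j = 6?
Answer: -1920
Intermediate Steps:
s(c) = 6 (s(c) = 1*6 = 6)
-320*s(-16) = -320*6 = -1920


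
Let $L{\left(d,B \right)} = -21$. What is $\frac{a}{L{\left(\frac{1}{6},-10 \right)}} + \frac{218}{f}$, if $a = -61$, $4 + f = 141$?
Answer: $\frac{12935}{2877} \approx 4.496$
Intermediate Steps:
$f = 137$ ($f = -4 + 141 = 137$)
$\frac{a}{L{\left(\frac{1}{6},-10 \right)}} + \frac{218}{f} = - \frac{61}{-21} + \frac{218}{137} = \left(-61\right) \left(- \frac{1}{21}\right) + 218 \cdot \frac{1}{137} = \frac{61}{21} + \frac{218}{137} = \frac{12935}{2877}$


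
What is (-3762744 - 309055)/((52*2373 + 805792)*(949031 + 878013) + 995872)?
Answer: -4071799/1697668356144 ≈ -2.3985e-6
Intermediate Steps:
(-3762744 - 309055)/((52*2373 + 805792)*(949031 + 878013) + 995872) = -4071799/((123396 + 805792)*1827044 + 995872) = -4071799/(929188*1827044 + 995872) = -4071799/(1697667360272 + 995872) = -4071799/1697668356144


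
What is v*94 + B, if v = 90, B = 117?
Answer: 8577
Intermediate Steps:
v*94 + B = 90*94 + 117 = 8460 + 117 = 8577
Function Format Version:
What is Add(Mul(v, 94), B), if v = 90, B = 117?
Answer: 8577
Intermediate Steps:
Add(Mul(v, 94), B) = Add(Mul(90, 94), 117) = Add(8460, 117) = 8577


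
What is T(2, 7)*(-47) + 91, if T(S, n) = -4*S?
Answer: 467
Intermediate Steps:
T(2, 7)*(-47) + 91 = -4*2*(-47) + 91 = -8*(-47) + 91 = 376 + 91 = 467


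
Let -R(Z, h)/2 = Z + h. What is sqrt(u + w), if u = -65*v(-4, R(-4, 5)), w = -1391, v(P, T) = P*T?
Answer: 7*I*sqrt(39) ≈ 43.715*I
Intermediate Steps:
R(Z, h) = -2*Z - 2*h (R(Z, h) = -2*(Z + h) = -2*Z - 2*h)
u = -520 (u = -(-260)*(-2*(-4) - 2*5) = -(-260)*(8 - 10) = -(-260)*(-2) = -65*8 = -520)
sqrt(u + w) = sqrt(-520 - 1391) = sqrt(-1911) = 7*I*sqrt(39)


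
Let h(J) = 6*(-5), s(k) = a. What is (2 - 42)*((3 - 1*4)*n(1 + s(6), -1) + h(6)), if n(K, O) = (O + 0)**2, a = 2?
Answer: 1240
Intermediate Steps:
s(k) = 2
n(K, O) = O**2
h(J) = -30
(2 - 42)*((3 - 1*4)*n(1 + s(6), -1) + h(6)) = (2 - 42)*((3 - 1*4)*(-1)**2 - 30) = -40*((3 - 4)*1 - 30) = -40*(-1*1 - 30) = -40*(-1 - 30) = -40*(-31) = 1240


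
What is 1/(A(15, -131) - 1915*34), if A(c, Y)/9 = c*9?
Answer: -1/63895 ≈ -1.5651e-5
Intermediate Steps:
A(c, Y) = 81*c (A(c, Y) = 9*(c*9) = 9*(9*c) = 81*c)
1/(A(15, -131) - 1915*34) = 1/(81*15 - 1915*34) = 1/(1215 - 65110) = 1/(-63895) = -1/63895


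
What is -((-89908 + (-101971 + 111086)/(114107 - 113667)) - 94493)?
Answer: 16225465/88 ≈ 1.8438e+5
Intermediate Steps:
-((-89908 + (-101971 + 111086)/(114107 - 113667)) - 94493) = -((-89908 + 9115/440) - 94493) = -((-89908 + 9115*(1/440)) - 94493) = -((-89908 + 1823/88) - 94493) = -(-7910081/88 - 94493) = -1*(-16225465/88) = 16225465/88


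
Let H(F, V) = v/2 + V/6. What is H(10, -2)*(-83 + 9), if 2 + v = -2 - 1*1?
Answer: 629/3 ≈ 209.67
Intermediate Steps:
v = -5 (v = -2 + (-2 - 1*1) = -2 + (-2 - 1) = -2 - 3 = -5)
H(F, V) = -5/2 + V/6
H(10, -2)*(-83 + 9) = (-5/2 + (1/6)*(-2))*(-83 + 9) = (-5/2 - 1/3)*(-74) = -17/6*(-74) = 629/3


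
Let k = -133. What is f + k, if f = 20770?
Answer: 20637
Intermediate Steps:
f + k = 20770 - 133 = 20637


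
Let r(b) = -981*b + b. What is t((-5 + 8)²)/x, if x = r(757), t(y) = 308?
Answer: -11/26495 ≈ -0.00041517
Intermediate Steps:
r(b) = -980*b
x = -741860 (x = -980*757 = -741860)
t((-5 + 8)²)/x = 308/(-741860) = 308*(-1/741860) = -11/26495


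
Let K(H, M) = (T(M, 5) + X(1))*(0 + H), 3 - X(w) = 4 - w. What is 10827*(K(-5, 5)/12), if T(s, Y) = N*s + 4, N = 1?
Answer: -162405/4 ≈ -40601.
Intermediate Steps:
X(w) = -1 + w (X(w) = 3 - (4 - w) = 3 + (-4 + w) = -1 + w)
T(s, Y) = 4 + s (T(s, Y) = 1*s + 4 = s + 4 = 4 + s)
K(H, M) = H*(4 + M) (K(H, M) = ((4 + M) + (-1 + 1))*(0 + H) = ((4 + M) + 0)*H = (4 + M)*H = H*(4 + M))
10827*(K(-5, 5)/12) = 10827*(-5*(4 + 5)/12) = 10827*(-5*9*(1/12)) = 10827*(-45*1/12) = 10827*(-15/4) = -162405/4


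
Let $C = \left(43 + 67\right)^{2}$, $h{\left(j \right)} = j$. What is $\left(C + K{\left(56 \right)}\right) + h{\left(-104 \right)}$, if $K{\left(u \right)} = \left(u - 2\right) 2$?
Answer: $12104$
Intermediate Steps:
$C = 12100$ ($C = 110^{2} = 12100$)
$K{\left(u \right)} = -4 + 2 u$ ($K{\left(u \right)} = \left(-2 + u\right) 2 = -4 + 2 u$)
$\left(C + K{\left(56 \right)}\right) + h{\left(-104 \right)} = \left(12100 + \left(-4 + 2 \cdot 56\right)\right) - 104 = \left(12100 + \left(-4 + 112\right)\right) - 104 = \left(12100 + 108\right) - 104 = 12208 - 104 = 12104$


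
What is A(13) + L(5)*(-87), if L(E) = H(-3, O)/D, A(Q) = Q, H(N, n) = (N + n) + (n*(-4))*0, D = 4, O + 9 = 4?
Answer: 187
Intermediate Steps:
O = -5 (O = -9 + 4 = -5)
H(N, n) = N + n (H(N, n) = (N + n) - 4*n*0 = (N + n) + 0 = N + n)
L(E) = -2 (L(E) = (-3 - 5)/4 = -8*¼ = -2)
A(13) + L(5)*(-87) = 13 - 2*(-87) = 13 + 174 = 187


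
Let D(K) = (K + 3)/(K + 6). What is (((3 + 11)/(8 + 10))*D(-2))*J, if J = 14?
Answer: 49/18 ≈ 2.7222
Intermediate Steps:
D(K) = (3 + K)/(6 + K)
(((3 + 11)/(8 + 10))*D(-2))*J = (((3 + 11)/(8 + 10))*((3 - 2)/(6 - 2)))*14 = ((14/18)*(1/4))*14 = ((14*(1/18))*((1/4)*1))*14 = ((7/9)*(1/4))*14 = (7/36)*14 = 49/18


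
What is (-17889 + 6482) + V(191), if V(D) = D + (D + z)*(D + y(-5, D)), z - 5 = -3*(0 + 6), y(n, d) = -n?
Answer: 23672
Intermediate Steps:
z = -13 (z = 5 - 3*(0 + 6) = 5 - 3*6 = 5 - 18 = -13)
V(D) = D + (-13 + D)*(5 + D) (V(D) = D + (D - 13)*(D - 1*(-5)) = D + (-13 + D)*(D + 5) = D + (-13 + D)*(5 + D))
(-17889 + 6482) + V(191) = (-17889 + 6482) + (-65 + 191² - 7*191) = -11407 + (-65 + 36481 - 1337) = -11407 + 35079 = 23672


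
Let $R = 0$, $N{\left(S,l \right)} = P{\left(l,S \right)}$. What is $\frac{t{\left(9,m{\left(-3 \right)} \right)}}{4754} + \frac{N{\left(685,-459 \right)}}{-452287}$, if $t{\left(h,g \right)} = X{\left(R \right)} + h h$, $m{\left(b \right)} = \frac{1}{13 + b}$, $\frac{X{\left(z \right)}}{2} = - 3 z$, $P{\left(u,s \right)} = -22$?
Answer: $\frac{3339985}{195470218} \approx 0.017087$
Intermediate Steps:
$N{\left(S,l \right)} = -22$
$X{\left(z \right)} = - 6 z$ ($X{\left(z \right)} = 2 \left(- 3 z\right) = - 6 z$)
$t{\left(h,g \right)} = h^{2}$ ($t{\left(h,g \right)} = \left(-6\right) 0 + h h = 0 + h^{2} = h^{2}$)
$\frac{t{\left(9,m{\left(-3 \right)} \right)}}{4754} + \frac{N{\left(685,-459 \right)}}{-452287} = \frac{9^{2}}{4754} - \frac{22}{-452287} = 81 \cdot \frac{1}{4754} - - \frac{2}{41117} = \frac{81}{4754} + \frac{2}{41117} = \frac{3339985}{195470218}$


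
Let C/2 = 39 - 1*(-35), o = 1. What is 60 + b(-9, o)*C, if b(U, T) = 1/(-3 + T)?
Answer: -14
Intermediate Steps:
C = 148 (C = 2*(39 - 1*(-35)) = 2*(39 + 35) = 2*74 = 148)
60 + b(-9, o)*C = 60 + 148/(-3 + 1) = 60 + 148/(-2) = 60 - ½*148 = 60 - 74 = -14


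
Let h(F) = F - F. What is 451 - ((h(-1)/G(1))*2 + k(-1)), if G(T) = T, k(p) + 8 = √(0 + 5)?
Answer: 459 - √5 ≈ 456.76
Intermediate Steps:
k(p) = -8 + √5 (k(p) = -8 + √(0 + 5) = -8 + √5)
h(F) = 0
451 - ((h(-1)/G(1))*2 + k(-1)) = 451 - ((0/1)*2 + (-8 + √5)) = 451 - ((0*1)*2 + (-8 + √5)) = 451 - (0*2 + (-8 + √5)) = 451 - (0 + (-8 + √5)) = 451 - (-8 + √5) = 451 + (8 - √5) = 459 - √5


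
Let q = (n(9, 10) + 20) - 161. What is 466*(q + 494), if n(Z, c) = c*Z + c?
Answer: 211098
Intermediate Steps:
n(Z, c) = c + Z*c (n(Z, c) = Z*c + c = c + Z*c)
q = -41 (q = (10*(1 + 9) + 20) - 161 = (10*10 + 20) - 161 = (100 + 20) - 161 = 120 - 161 = -41)
466*(q + 494) = 466*(-41 + 494) = 466*453 = 211098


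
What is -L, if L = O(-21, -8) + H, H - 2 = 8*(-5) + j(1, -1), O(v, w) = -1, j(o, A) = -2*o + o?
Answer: 40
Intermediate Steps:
j(o, A) = -o
H = -39 (H = 2 + (8*(-5) - 1*1) = 2 + (-40 - 1) = 2 - 41 = -39)
L = -40 (L = -1 - 39 = -40)
-L = -1*(-40) = 40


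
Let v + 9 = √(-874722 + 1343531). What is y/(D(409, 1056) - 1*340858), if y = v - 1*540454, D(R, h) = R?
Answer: 540463/340449 - √468809/340449 ≈ 1.5855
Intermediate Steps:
v = -9 + √468809 (v = -9 + √(-874722 + 1343531) = -9 + √468809 ≈ 675.70)
y = -540463 + √468809 (y = (-9 + √468809) - 1*540454 = (-9 + √468809) - 540454 = -540463 + √468809 ≈ -5.3978e+5)
y/(D(409, 1056) - 1*340858) = (-540463 + √468809)/(409 - 1*340858) = (-540463 + √468809)/(409 - 340858) = (-540463 + √468809)/(-340449) = (-540463 + √468809)*(-1/340449) = 540463/340449 - √468809/340449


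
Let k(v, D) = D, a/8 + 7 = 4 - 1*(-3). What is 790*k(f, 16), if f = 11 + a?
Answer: 12640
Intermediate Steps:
a = 0 (a = -56 + 8*(4 - 1*(-3)) = -56 + 8*(4 + 3) = -56 + 8*7 = -56 + 56 = 0)
f = 11 (f = 11 + 0 = 11)
790*k(f, 16) = 790*16 = 12640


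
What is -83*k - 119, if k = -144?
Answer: 11833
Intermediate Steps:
-83*k - 119 = -83*(-144) - 119 = 11952 - 119 = 11833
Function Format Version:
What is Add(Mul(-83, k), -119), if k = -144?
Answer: 11833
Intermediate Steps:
Add(Mul(-83, k), -119) = Add(Mul(-83, -144), -119) = Add(11952, -119) = 11833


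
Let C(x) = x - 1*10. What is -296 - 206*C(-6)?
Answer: 3000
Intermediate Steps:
C(x) = -10 + x (C(x) = x - 10 = -10 + x)
-296 - 206*C(-6) = -296 - 206*(-10 - 6) = -296 - 206*(-16) = -296 + 3296 = 3000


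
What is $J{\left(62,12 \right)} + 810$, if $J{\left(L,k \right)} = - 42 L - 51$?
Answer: $-1845$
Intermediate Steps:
$J{\left(L,k \right)} = -51 - 42 L$
$J{\left(62,12 \right)} + 810 = \left(-51 - 2604\right) + 810 = -2655 + 810 = -1845$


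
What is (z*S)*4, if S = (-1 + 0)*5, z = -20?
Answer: 400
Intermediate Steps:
S = -5 (S = -1*5 = -5)
(z*S)*4 = -20*(-5)*4 = 100*4 = 400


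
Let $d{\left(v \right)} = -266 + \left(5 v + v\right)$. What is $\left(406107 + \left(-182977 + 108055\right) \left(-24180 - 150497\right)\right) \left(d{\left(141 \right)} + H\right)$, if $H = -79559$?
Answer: $-1033642109096679$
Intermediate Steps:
$d{\left(v \right)} = -266 + 6 v$
$\left(406107 + \left(-182977 + 108055\right) \left(-24180 - 150497\right)\right) \left(d{\left(141 \right)} + H\right) = \left(406107 + \left(-182977 + 108055\right) \left(-24180 - 150497\right)\right) \left(\left(-266 + 6 \cdot 141\right) - 79559\right) = \left(406107 - -13087150194\right) \left(\left(-266 + 846\right) - 79559\right) = \left(406107 + 13087150194\right) \left(580 - 79559\right) = 13087556301 \left(-78979\right) = -1033642109096679$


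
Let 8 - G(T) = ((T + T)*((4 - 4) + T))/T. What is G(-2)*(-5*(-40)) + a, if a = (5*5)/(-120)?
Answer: 57595/24 ≈ 2399.8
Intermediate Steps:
a = -5/24 (a = 25*(-1/120) = -5/24 ≈ -0.20833)
G(T) = 8 - 2*T (G(T) = 8 - (T + T)*((4 - 4) + T)/T = 8 - (2*T)*(0 + T)/T = 8 - (2*T)*T/T = 8 - 2*T²/T = 8 - 2*T)
G(-2)*(-5*(-40)) + a = (8 - 2*(-2))*(-5*(-40)) - 5/24 = (8 + 4)*200 - 5/24 = 12*200 - 5/24 = 2400 - 5/24 = 57595/24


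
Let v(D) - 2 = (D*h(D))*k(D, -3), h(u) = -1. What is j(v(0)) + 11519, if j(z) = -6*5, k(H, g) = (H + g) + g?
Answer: 11489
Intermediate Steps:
k(H, g) = H + 2*g
v(D) = 2 - D*(-6 + D) (v(D) = 2 + (D*(-1))*(D + 2*(-3)) = 2 + (-D)*(D - 6) = 2 + (-D)*(-6 + D) = 2 - D*(-6 + D))
j(z) = -30
j(v(0)) + 11519 = -30 + 11519 = 11489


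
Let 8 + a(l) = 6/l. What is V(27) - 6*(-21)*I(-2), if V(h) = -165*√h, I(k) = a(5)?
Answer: -4284/5 - 495*√3 ≈ -1714.2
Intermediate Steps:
a(l) = -8 + 6/l
I(k) = -34/5 (I(k) = -8 + 6/5 = -34/5)
V(27) - 6*(-21)*I(-2) = -495*√3 - 6*(-21)*(-34)/5 = -495*√3 - (-126)*(-34)/5 = -495*√3 - 1*4284/5 = -495*√3 - 4284/5 = -4284/5 - 495*√3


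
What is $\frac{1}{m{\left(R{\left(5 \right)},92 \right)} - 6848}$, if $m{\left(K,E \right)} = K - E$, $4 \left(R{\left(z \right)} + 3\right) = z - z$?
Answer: $- \frac{1}{6943} \approx -0.00014403$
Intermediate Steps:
$R{\left(z \right)} = -3$ ($R{\left(z \right)} = -3 + \frac{z - z}{4} = -3 + \frac{1}{4} \cdot 0 = -3 + 0 = -3$)
$\frac{1}{m{\left(R{\left(5 \right)},92 \right)} - 6848} = \frac{1}{\left(-3 - 92\right) - 6848} = \frac{1}{-95 - 6848} = \frac{1}{-6943} = - \frac{1}{6943}$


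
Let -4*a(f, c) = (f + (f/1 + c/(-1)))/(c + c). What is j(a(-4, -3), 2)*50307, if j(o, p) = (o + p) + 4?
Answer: 2330891/8 ≈ 2.9136e+5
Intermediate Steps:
a(f, c) = -(-c + 2*f)/(8*c) (a(f, c) = -(f + (f/1 + c/(-1)))/(4*(c + c)) = -(f + (f*1 + c*(-1)))/(4*(2*c)) = -(f + (f - c))*1/(2*c)/4 = -(-c + 2*f)*1/(2*c)/4 = -(-c + 2*f)/(8*c))
j(o, p) = 4 + o + p
j(a(-4, -3), 2)*50307 = (4 + (⅛)*(-3 - 2*(-4))/(-3) + 2)*50307 = (4 + (⅛)*(-⅓)*(-3 + 8) + 2)*50307 = (4 + (⅛)*(-⅓)*5 + 2)*50307 = (4 - 5/24 + 2)*50307 = (139/24)*50307 = 2330891/8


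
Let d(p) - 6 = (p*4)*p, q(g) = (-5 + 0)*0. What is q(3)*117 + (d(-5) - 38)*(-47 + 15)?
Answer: -2176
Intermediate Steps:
q(g) = 0 (q(g) = -5*0 = 0)
d(p) = 6 + 4*p**2 (d(p) = 6 + (p*4)*p = 6 + (4*p)*p = 6 + 4*p**2)
q(3)*117 + (d(-5) - 38)*(-47 + 15) = 0*117 + ((6 + 4*(-5)**2) - 38)*(-47 + 15) = 0 + ((6 + 4*25) - 38)*(-32) = 0 + ((6 + 100) - 38)*(-32) = 0 + (106 - 38)*(-32) = 0 + 68*(-32) = 0 - 2176 = -2176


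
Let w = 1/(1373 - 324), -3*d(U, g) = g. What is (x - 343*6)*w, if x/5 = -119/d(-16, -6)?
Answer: -4711/2098 ≈ -2.2455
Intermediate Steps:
d(U, g) = -g/3
w = 1/1049 ≈ 0.00095329
x = -595/2 (x = 5*(-119/((-1/3*(-6)))) = 5*(-119/2) = -595/2 ≈ -297.50)
(x - 343*6)*w = (-595/2 - 343*6)*(1/1049) = (-595/2 - 49*42)*(1/1049) = (-595/2 - 2058)*(1/1049) = -4711/2*1/1049 = -4711/2098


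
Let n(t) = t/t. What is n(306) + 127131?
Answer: 127132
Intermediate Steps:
n(t) = 1
n(306) + 127131 = 1 + 127131 = 127132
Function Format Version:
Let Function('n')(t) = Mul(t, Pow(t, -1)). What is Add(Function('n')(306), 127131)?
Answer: 127132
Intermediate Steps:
Function('n')(t) = 1
Add(Function('n')(306), 127131) = Add(1, 127131) = 127132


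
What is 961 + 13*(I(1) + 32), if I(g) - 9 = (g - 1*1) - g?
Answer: 1481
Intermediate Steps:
I(g) = 8 (I(g) = 9 + ((g - 1*1) - g) = 9 + ((g - 1) - g) = 9 + ((-1 + g) - g) = 9 - 1 = 8)
961 + 13*(I(1) + 32) = 961 + 13*(8 + 32) = 961 + 13*40 = 961 + 520 = 1481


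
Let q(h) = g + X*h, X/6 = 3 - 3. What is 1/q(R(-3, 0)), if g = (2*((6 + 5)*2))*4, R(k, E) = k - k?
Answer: 1/176 ≈ 0.0056818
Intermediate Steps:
R(k, E) = 0
X = 0 (X = 6*(3 - 3) = 6*0 = 0)
g = 176 (g = (2*(11*2))*4 = (2*22)*4 = 44*4 = 176)
q(h) = 176 (q(h) = 176 + 0*h = 176 + 0 = 176)
1/q(R(-3, 0)) = 1/176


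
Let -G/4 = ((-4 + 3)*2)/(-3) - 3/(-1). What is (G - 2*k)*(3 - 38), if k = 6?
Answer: 2800/3 ≈ 933.33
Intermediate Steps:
G = -44/3 (G = -4*(((-4 + 3)*2)/(-3) - 3/(-1)) = -4*(-1*2*(-1/3) - 3*(-1)) = -4*(-2*(-1/3) + 3) = -4*(2/3 + 3) = -4*11/3 = -44/3 ≈ -14.667)
(G - 2*k)*(3 - 38) = (-44/3 - 2*6)*(3 - 38) = (-44/3 - 12)*(-35) = -80/3*(-35) = 2800/3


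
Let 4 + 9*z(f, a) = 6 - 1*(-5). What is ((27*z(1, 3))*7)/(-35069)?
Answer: -147/35069 ≈ -0.0041917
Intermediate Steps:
z(f, a) = 7/9 (z(f, a) = -4/9 + (6 - 1*(-5))/9 = -4/9 + (6 + 5)/9 = -4/9 + (⅑)*11 = -4/9 + 11/9 = 7/9)
((27*z(1, 3))*7)/(-35069) = ((27*(7/9))*7)/(-35069) = (21*7)*(-1/35069) = 147*(-1/35069) = -147/35069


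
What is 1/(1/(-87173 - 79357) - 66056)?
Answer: -166530/11000305681 ≈ -1.5139e-5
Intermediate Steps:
1/(1/(-87173 - 79357) - 66056) = 1/(1/(-166530) - 66056) = 1/(-1/166530 - 66056) = 1/(-11000305681/166530) = -166530/11000305681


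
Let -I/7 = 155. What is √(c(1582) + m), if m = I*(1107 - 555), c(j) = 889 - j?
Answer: 7*I*√12237 ≈ 774.35*I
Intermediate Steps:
I = -1085 (I = -7*155 = -1085)
m = -598920 (m = -1085*(1107 - 555) = -1085*552 = -598920)
√(c(1582) + m) = √((889 - 1*1582) - 598920) = √((889 - 1582) - 598920) = √(-693 - 598920) = √(-599613) = 7*I*√12237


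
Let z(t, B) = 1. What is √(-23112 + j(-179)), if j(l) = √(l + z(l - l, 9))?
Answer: √(-23112 + I*√178) ≈ 0.0439 + 152.03*I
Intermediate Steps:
j(l) = √(1 + l) (j(l) = √(l + 1) = √(1 + l))
√(-23112 + j(-179)) = √(-23112 + √(1 - 179)) = √(-23112 + √(-178)) = √(-23112 + I*√178)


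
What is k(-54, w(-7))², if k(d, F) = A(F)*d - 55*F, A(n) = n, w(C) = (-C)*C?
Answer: 28526281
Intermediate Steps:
w(C) = -C²
k(d, F) = -55*F + F*d (k(d, F) = F*d - 55*F = -55*F + F*d)
k(-54, w(-7))² = ((-1*(-7)²)*(-55 - 54))² = (-1*49*(-109))² = (-49*(-109))² = 5341² = 28526281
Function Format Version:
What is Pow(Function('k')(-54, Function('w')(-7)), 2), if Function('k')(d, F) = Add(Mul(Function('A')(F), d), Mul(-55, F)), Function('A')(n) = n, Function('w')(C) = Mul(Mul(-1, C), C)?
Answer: 28526281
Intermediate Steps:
Function('w')(C) = Mul(-1, Pow(C, 2))
Function('k')(d, F) = Add(Mul(-55, F), Mul(F, d)) (Function('k')(d, F) = Add(Mul(F, d), Mul(-55, F)) = Add(Mul(-55, F), Mul(F, d)))
Pow(Function('k')(-54, Function('w')(-7)), 2) = Pow(Mul(Mul(-1, Pow(-7, 2)), Add(-55, -54)), 2) = Pow(Mul(Mul(-1, 49), -109), 2) = Pow(Mul(-49, -109), 2) = Pow(5341, 2) = 28526281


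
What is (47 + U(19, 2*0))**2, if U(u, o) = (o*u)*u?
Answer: 2209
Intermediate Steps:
U(u, o) = o*u**2
(47 + U(19, 2*0))**2 = (47 + (2*0)*19**2)**2 = (47 + 0*361)**2 = (47 + 0)**2 = 47**2 = 2209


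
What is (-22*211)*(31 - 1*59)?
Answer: 129976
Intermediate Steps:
(-22*211)*(31 - 1*59) = -4642*(31 - 59) = -4642*(-28) = 129976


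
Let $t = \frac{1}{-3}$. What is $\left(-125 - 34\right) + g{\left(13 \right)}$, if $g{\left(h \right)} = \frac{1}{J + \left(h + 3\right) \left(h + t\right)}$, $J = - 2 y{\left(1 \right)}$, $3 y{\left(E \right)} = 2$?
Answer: $- \frac{96033}{604} \approx -159.0$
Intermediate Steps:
$y{\left(E \right)} = \frac{2}{3}$ ($y{\left(E \right)} = \frac{1}{3} \cdot 2 = \frac{2}{3}$)
$t = - \frac{1}{3} \approx -0.33333$
$J = - \frac{4}{3}$ ($J = \left(-2\right) \frac{2}{3} = - \frac{4}{3} \approx -1.3333$)
$g{\left(h \right)} = \frac{1}{- \frac{4}{3} + \left(3 + h\right) \left(- \frac{1}{3} + h\right)}$ ($g{\left(h \right)} = \frac{1}{- \frac{4}{3} + \left(h + 3\right) \left(h - \frac{1}{3}\right)} = \frac{1}{- \frac{4}{3} + \left(3 + h\right) \left(- \frac{1}{3} + h\right)}$)
$\left(-125 - 34\right) + g{\left(13 \right)} = \left(-125 - 34\right) + \frac{3}{-7 + 3 \cdot 13^{2} + 8 \cdot 13} = \left(-125 + \left(-88 + 54\right)\right) + \frac{3}{-7 + 3 \cdot 169 + 104} = \left(-125 - 34\right) + \frac{3}{-7 + 507 + 104} = -159 + \frac{3}{604} = - \frac{96033}{604}$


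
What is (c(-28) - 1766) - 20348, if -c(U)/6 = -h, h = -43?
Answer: -22372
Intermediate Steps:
c(U) = -258 (c(U) = -(-6)*(-43) = -6*43 = -258)
(c(-28) - 1766) - 20348 = (-258 - 1766) - 20348 = -2024 - 20348 = -22372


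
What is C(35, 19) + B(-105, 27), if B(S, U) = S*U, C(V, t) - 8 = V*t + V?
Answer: -2127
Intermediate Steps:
C(V, t) = 8 + V + V*t (C(V, t) = 8 + (V*t + V) = 8 + (V + V*t) = 8 + V + V*t)
C(35, 19) + B(-105, 27) = (8 + 35 + 35*19) - 105*27 = (8 + 35 + 665) - 2835 = 708 - 2835 = -2127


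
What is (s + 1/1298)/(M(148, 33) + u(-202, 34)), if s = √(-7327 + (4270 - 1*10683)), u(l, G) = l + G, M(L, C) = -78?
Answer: -1/319308 - I*√3435/123 ≈ -3.1318e-6 - 0.47649*I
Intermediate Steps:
u(l, G) = G + l
s = 2*I*√3435 (s = √(-7327 + (4270 - 10683)) = √(-7327 - 6413) = √(-13740) = 2*I*√3435 ≈ 117.22*I)
(s + 1/1298)/(M(148, 33) + u(-202, 34)) = (2*I*√3435 + 1/1298)/(-78 + (34 - 202)) = (2*I*√3435 + 1/1298)/(-78 - 168) = (1/1298 + 2*I*√3435)/(-246) = (1/1298 + 2*I*√3435)*(-1/246) = -1/319308 - I*√3435/123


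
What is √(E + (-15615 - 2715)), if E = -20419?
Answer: I*√38749 ≈ 196.85*I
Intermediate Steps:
√(E + (-15615 - 2715)) = √(-20419 + (-15615 - 2715)) = √(-20419 - 18330) = √(-38749) = I*√38749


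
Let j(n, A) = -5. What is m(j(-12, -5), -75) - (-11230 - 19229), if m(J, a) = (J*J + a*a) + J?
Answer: 36104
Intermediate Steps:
m(J, a) = J + J² + a² (m(J, a) = (J² + a²) + J = J + J² + a²)
m(j(-12, -5), -75) - (-11230 - 19229) = (-5 + (-5)² + (-75)²) - (-11230 - 19229) = (-5 + 25 + 5625) - 1*(-30459) = 5645 + 30459 = 36104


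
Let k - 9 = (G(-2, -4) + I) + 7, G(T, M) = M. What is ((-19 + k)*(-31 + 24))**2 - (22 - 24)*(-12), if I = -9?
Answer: 12520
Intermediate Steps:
k = 3 (k = 9 + ((-4 - 9) + 7) = 9 + (-13 + 7) = 9 - 6 = 3)
((-19 + k)*(-31 + 24))**2 - (22 - 24)*(-12) = ((-19 + 3)*(-31 + 24))**2 - (22 - 24)*(-12) = (-16*(-7))**2 - (-2)*(-12) = 112**2 - 1*24 = 12544 - 24 = 12520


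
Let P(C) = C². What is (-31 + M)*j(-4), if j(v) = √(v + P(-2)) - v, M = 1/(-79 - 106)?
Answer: -22944/185 ≈ -124.02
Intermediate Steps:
M = -1/185 (M = 1/(-185) = -1/185 ≈ -0.0054054)
j(v) = √(4 + v) - v (j(v) = √(v + (-2)²) - v = √(v + 4) - v = √(4 + v) - v)
(-31 + M)*j(-4) = (-31 - 1/185)*(√(4 - 4) - 1*(-4)) = -5736*(√0 + 4)/185 = -5736*(0 + 4)/185 = -5736/185*4 = -22944/185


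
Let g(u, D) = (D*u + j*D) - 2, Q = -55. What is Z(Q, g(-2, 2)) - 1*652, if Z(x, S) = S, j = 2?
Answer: -654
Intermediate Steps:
g(u, D) = -2 + 2*D + D*u (g(u, D) = (D*u + 2*D) - 2 = (2*D + D*u) - 2 = -2 + 2*D + D*u)
Z(Q, g(-2, 2)) - 1*652 = (-2 + 2*2 + 2*(-2)) - 1*652 = (-2 + 4 - 4) - 652 = -2 - 652 = -654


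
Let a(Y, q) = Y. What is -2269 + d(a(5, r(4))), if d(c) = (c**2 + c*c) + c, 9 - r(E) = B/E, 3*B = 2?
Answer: -2214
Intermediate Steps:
B = 2/3 (B = (1/3)*2 = 2/3 ≈ 0.66667)
r(E) = 9 - 2/(3*E)
d(c) = c + 2*c**2 (d(c) = (c**2 + c**2) + c = 2*c**2 + c = c + 2*c**2)
-2269 + d(a(5, r(4))) = -2269 + 5*(1 + 2*5) = -2269 + 5*(1 + 10) = -2269 + 5*11 = -2269 + 55 = -2214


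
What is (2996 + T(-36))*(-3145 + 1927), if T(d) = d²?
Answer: -5227656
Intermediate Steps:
(2996 + T(-36))*(-3145 + 1927) = (2996 + (-36)²)*(-3145 + 1927) = (2996 + 1296)*(-1218) = 4292*(-1218) = -5227656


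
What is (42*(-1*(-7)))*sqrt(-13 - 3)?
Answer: 1176*I ≈ 1176.0*I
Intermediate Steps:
(42*(-1*(-7)))*sqrt(-13 - 3) = (42*7)*sqrt(-16) = 294*(4*I) = 1176*I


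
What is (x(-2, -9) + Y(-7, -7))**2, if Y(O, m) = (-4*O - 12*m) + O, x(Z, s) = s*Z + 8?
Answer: 17161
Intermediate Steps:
x(Z, s) = 8 + Z*s (x(Z, s) = Z*s + 8 = 8 + Z*s)
Y(O, m) = -12*m - 3*O (Y(O, m) = (-12*m - 4*O) + O = -12*m - 3*O)
(x(-2, -9) + Y(-7, -7))**2 = ((8 - 2*(-9)) + (-12*(-7) - 3*(-7)))**2 = ((8 + 18) + (84 + 21))**2 = (26 + 105)**2 = 131**2 = 17161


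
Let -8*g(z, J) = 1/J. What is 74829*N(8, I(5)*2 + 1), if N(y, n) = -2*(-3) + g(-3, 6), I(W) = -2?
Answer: 7158641/16 ≈ 4.4742e+5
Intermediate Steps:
g(z, J) = -1/(8*J)
N(y, n) = 287/48 (N(y, n) = -2*(-3) - ⅛/6 = 6 - ⅛*⅙ = 6 - 1/48 = 287/48)
74829*N(8, I(5)*2 + 1) = 74829*(287/48) = 7158641/16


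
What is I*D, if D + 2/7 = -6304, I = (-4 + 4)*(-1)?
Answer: 0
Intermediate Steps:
I = 0 (I = 0*(-1) = 0)
D = -44130/7 (D = -2/7 - 6304 = -44130/7 ≈ -6304.3)
I*D = 0*(-44130/7) = 0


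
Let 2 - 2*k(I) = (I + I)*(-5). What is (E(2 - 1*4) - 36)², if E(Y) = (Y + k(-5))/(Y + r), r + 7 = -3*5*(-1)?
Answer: 14641/9 ≈ 1626.8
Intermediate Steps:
k(I) = 1 + 5*I (k(I) = 1 - (I + I)*(-5)/2 = 1 - 2*I*(-5)/2 = 1 - (-5)*I = 1 + 5*I)
r = 8 (r = -7 - 3*5*(-1) = -7 - 15*(-1) = -7 + 15 = 8)
E(Y) = (-24 + Y)/(8 + Y) (E(Y) = (Y + (1 + 5*(-5)))/(Y + 8) = (Y + (1 - 25))/(8 + Y) = (Y - 24)/(8 + Y) = (-24 + Y)/(8 + Y))
(E(2 - 1*4) - 36)² = ((-24 + (2 - 1*4))/(8 + (2 - 1*4)) - 36)² = ((-24 + (2 - 4))/(8 + (2 - 4)) - 36)² = ((-24 - 2)/(8 - 2) - 36)² = (-26/6 - 36)² = ((⅙)*(-26) - 36)² = (-13/3 - 36)² = (-121/3)² = 14641/9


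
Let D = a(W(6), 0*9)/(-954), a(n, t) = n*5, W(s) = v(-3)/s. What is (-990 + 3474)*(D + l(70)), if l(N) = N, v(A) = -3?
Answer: 9215985/53 ≈ 1.7389e+5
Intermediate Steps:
W(s) = -3/s
a(n, t) = 5*n
D = 5/1908 (D = (5*(-3/6))/(-954) = (5*(-3*⅙))*(-1/954) = (5*(-½))*(-1/954) = -5/2*(-1/954) = 5/1908 ≈ 0.0026205)
(-990 + 3474)*(D + l(70)) = (-990 + 3474)*(5/1908 + 70) = 2484*(133565/1908) = 9215985/53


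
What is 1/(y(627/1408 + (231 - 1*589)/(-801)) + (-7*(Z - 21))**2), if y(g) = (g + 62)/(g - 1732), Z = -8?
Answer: 177487015/7314055952918 ≈ 2.4267e-5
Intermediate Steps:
y(g) = (62 + g)/(-1732 + g)
1/(y(627/1408 + (231 - 1*589)/(-801)) + (-7*(Z - 21))**2) = 1/((62 + (627/1408 + (231 - 1*589)/(-801)))/(-1732 + (627/1408 + (231 - 1*589)/(-801))) + (-7*(-8 - 21))**2) = 1/((62 + (627*(1/1408) + (231 - 589)*(-1/801)))/(-1732 + (627*(1/1408) + (231 - 589)*(-1/801))) + (-7*(-29))**2) = 1/((62 + (57/128 - 358*(-1/801)))/(-1732 + (57/128 - 358*(-1/801))) + 203**2) = 1/((62 + (57/128 + 358/801))/(-1732 + (57/128 + 358/801)) + 41209) = 1/((62 + 91481/102528)/(-1732 + 91481/102528) + 41209) = 1/((6448217/102528)/(-177487015/102528) + 41209) = 1/(-102528/177487015*6448217/102528 + 41209) = 1/(-6448217/177487015 + 41209) = 1/(7314055952918/177487015) = 177487015/7314055952918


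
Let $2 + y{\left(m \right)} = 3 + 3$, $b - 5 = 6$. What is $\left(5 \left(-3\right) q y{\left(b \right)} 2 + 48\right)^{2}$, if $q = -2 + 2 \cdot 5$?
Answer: $831744$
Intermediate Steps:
$b = 11$ ($b = 5 + 6 = 11$)
$q = 8$ ($q = -2 + 10 = 8$)
$y{\left(m \right)} = 4$ ($y{\left(m \right)} = -2 + \left(3 + 3\right) = -2 + 6 = 4$)
$\left(5 \left(-3\right) q y{\left(b \right)} 2 + 48\right)^{2} = \left(5 \left(-3\right) 8 \cdot 4 \cdot 2 + 48\right)^{2} = \left(\left(-15\right) 8 \cdot 4 \cdot 2 + 48\right)^{2} = \left(\left(-120\right) 4 \cdot 2 + 48\right)^{2} = \left(\left(-480\right) 2 + 48\right)^{2} = \left(-960 + 48\right)^{2} = \left(-912\right)^{2} = 831744$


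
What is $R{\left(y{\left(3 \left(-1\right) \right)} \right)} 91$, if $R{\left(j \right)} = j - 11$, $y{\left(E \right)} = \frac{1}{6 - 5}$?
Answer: $-910$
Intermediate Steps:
$y{\left(E \right)} = 1$ ($y{\left(E \right)} = 1^{-1} = 1$)
$R{\left(j \right)} = -11 + j$ ($R{\left(j \right)} = j - 11 = -11 + j$)
$R{\left(y{\left(3 \left(-1\right) \right)} \right)} 91 = \left(-11 + 1\right) 91 = \left(-10\right) 91 = -910$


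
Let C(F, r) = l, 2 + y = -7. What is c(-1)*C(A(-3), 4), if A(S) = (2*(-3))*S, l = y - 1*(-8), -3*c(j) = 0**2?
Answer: 0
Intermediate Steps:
y = -9 (y = -2 - 7 = -9)
c(j) = 0 (c(j) = -1/3*0**2 = -1/3*0 = 0)
l = -1 (l = -9 - 1*(-8) = -9 + 8 = -1)
A(S) = -6*S
C(F, r) = -1
c(-1)*C(A(-3), 4) = 0*(-1) = 0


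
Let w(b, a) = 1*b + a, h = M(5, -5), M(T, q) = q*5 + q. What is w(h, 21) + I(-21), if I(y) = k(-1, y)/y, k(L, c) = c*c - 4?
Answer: -626/21 ≈ -29.810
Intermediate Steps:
M(T, q) = 6*q (M(T, q) = 5*q + q = 6*q)
h = -30 (h = 6*(-5) = -30)
k(L, c) = -4 + c**2 (k(L, c) = c**2 - 4 = -4 + c**2)
w(b, a) = a + b (w(b, a) = b + a = a + b)
I(y) = (-4 + y**2)/y
w(h, 21) + I(-21) = (21 - 30) + (-21 - 4/(-21)) = -9 + (-21 - 4*(-1/21)) = -9 + (-21 + 4/21) = -9 - 437/21 = -626/21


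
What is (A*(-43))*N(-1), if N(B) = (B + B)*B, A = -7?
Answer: 602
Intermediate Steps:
N(B) = 2*B² (N(B) = (2*B)*B = 2*B²)
(A*(-43))*N(-1) = (-7*(-43))*(2*(-1)²) = 301*(2*1) = 301*2 = 602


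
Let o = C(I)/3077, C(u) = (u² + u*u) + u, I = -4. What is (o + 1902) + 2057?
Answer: 12181871/3077 ≈ 3959.0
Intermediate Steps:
C(u) = u + 2*u² (C(u) = (u² + u²) + u = 2*u² + u = u + 2*u²)
o = 28/3077 (o = -4*(1 + 2*(-4))/3077 = -4*(1 - 8)*(1/3077) = -4*(-7)*(1/3077) = 28*(1/3077) = 28/3077 ≈ 0.0090998)
(o + 1902) + 2057 = (28/3077 + 1902) + 2057 = 5852482/3077 + 2057 = 12181871/3077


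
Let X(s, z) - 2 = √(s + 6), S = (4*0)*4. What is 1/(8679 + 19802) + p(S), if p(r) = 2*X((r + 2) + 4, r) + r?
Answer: 113925/28481 + 4*√3 ≈ 10.928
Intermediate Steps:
S = 0 (S = 0*4 = 0)
X(s, z) = 2 + √(6 + s) (X(s, z) = 2 + √(s + 6) = 2 + √(6 + s))
p(r) = 4 + r + 2*√(12 + r) (p(r) = 2*(2 + √(6 + ((r + 2) + 4))) + r = 2*(2 + √(6 + ((2 + r) + 4))) + r = 2*(2 + √(6 + (6 + r))) + r = 2*(2 + √(12 + r)) + r = (4 + 2*√(12 + r)) + r = 4 + r + 2*√(12 + r))
1/(8679 + 19802) + p(S) = 1/(8679 + 19802) + (4 + 0 + 2*√(12 + 0)) = 1/28481 + (4 + 0 + 2*√12) = 1/28481 + (4 + 0 + 2*(2*√3)) = 1/28481 + (4 + 0 + 4*√3) = 1/28481 + (4 + 4*√3) = 113925/28481 + 4*√3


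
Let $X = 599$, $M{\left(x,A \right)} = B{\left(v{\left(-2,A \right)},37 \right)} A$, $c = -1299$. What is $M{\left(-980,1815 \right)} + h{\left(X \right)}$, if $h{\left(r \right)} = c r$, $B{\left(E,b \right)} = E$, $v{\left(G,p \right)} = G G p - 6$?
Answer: $12387909$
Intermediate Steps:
$v{\left(G,p \right)} = -6 + p G^{2}$ ($v{\left(G,p \right)} = G^{2} p - 6 = p G^{2} - 6 = -6 + p G^{2}$)
$M{\left(x,A \right)} = A \left(-6 + 4 A\right)$ ($M{\left(x,A \right)} = \left(-6 + A \left(-2\right)^{2}\right) A = \left(-6 + A 4\right) A = \left(-6 + 4 A\right) A = A \left(-6 + 4 A\right)$)
$h{\left(r \right)} = - 1299 r$
$M{\left(-980,1815 \right)} + h{\left(X \right)} = 2 \cdot 1815 \left(-3 + 2 \cdot 1815\right) - 778101 = 2 \cdot 1815 \left(-3 + 3630\right) - 778101 = 2 \cdot 1815 \cdot 3627 - 778101 = 13166010 - 778101 = 12387909$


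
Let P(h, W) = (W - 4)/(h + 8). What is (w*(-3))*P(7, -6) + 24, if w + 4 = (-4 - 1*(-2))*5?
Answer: -4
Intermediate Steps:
w = -14 (w = -4 + (-4 - 1*(-2))*5 = -4 + (-4 + 2)*5 = -4 - 2*5 = -4 - 10 = -14)
P(h, W) = (-4 + W)/(8 + h)
(w*(-3))*P(7, -6) + 24 = (-14*(-3))*((-4 - 6)/(8 + 7)) + 24 = 42*(-10/15) + 24 = 42*((1/15)*(-10)) + 24 = 42*(-⅔) + 24 = -28 + 24 = -4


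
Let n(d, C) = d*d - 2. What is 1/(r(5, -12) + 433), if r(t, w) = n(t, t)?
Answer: 1/456 ≈ 0.0021930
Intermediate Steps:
n(d, C) = -2 + d² (n(d, C) = d² - 2 = -2 + d²)
r(t, w) = -2 + t²
1/(r(5, -12) + 433) = 1/((-2 + 5²) + 433) = 1/((-2 + 25) + 433) = 1/(23 + 433) = 1/456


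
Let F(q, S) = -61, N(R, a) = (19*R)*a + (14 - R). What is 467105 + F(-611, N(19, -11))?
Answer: 467044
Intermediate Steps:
N(R, a) = 14 - R + 19*R*a (N(R, a) = 19*R*a + (14 - R) = 14 - R + 19*R*a)
467105 + F(-611, N(19, -11)) = 467105 - 61 = 467044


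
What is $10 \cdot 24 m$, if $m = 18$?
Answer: $4320$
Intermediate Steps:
$10 \cdot 24 m = 10 \cdot 24 \cdot 18 = 240 \cdot 18 = 4320$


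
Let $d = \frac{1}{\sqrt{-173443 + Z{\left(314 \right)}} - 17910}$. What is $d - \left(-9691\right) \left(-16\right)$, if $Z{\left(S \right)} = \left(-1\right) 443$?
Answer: $- \frac{8293996766521}{53490331} - \frac{i \sqrt{173886}}{320941986} \approx -1.5506 \cdot 10^{5} - 1.2993 \cdot 10^{-6} i$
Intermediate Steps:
$Z{\left(S \right)} = -443$
$d = \frac{1}{-17910 + i \sqrt{173886}}$ ($d = \frac{1}{\sqrt{-173443 - 443} - 17910} = \frac{1}{\sqrt{-173886} - 17910} = \frac{1}{i \sqrt{173886} - 17910} = \frac{1}{-17910 + i \sqrt{173886}} \approx -5.5804 \cdot 10^{-5} - 1.2993 \cdot 10^{-6} i$)
$d - \left(-9691\right) \left(-16\right) = \left(- \frac{2985}{53490331} - \frac{i \sqrt{173886}}{320941986}\right) - \left(-9691\right) \left(-16\right) = \left(- \frac{2985}{53490331} - \frac{i \sqrt{173886}}{320941986}\right) - 155056 = - \frac{8293996766521}{53490331} - \frac{i \sqrt{173886}}{320941986}$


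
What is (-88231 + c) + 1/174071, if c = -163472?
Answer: -43814192912/174071 ≈ -2.5170e+5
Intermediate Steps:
(-88231 + c) + 1/174071 = (-88231 - 163472) + 1/174071 = -251703 + 1/174071 = -43814192912/174071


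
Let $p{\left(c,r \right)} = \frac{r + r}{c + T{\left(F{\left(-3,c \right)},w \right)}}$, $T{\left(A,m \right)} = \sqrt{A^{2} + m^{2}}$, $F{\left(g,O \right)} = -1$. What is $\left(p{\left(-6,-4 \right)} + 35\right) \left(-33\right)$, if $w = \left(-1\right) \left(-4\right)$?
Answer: $- \frac{23529}{19} - \frac{264 \sqrt{17}}{19} \approx -1295.7$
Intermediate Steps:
$w = 4$
$p{\left(c,r \right)} = \frac{2 r}{c + \sqrt{17}}$ ($p{\left(c,r \right)} = \frac{r + r}{c + \sqrt{\left(-1\right)^{2} + 4^{2}}} = \frac{2 r}{c + \sqrt{1 + 16}} = \frac{2 r}{c + \sqrt{17}}$)
$\left(p{\left(-6,-4 \right)} + 35\right) \left(-33\right) = \left(2 \left(-4\right) \frac{1}{-6 + \sqrt{17}} + 35\right) \left(-33\right) = \left(- \frac{8}{-6 + \sqrt{17}} + 35\right) \left(-33\right) = \left(35 - \frac{8}{-6 + \sqrt{17}}\right) \left(-33\right) = -1155 + \frac{264}{-6 + \sqrt{17}}$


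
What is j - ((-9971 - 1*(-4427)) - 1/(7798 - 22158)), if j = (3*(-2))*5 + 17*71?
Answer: 96513559/14360 ≈ 6721.0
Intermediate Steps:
j = 1177 (j = -6*5 + 1207 = -30 + 1207 = 1177)
j - ((-9971 - 1*(-4427)) - 1/(7798 - 22158)) = 1177 - ((-9971 - 1*(-4427)) - 1/(7798 - 22158)) = 1177 - ((-9971 + 4427) - 1/(-14360)) = 1177 - (-5544 - 1*(-1/14360)) = 1177 - (-5544 + 1/14360) = 1177 - 1*(-79611839/14360) = 1177 + 79611839/14360 = 96513559/14360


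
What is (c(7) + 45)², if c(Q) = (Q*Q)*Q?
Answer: 150544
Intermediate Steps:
c(Q) = Q³ (c(Q) = Q²*Q = Q³)
(c(7) + 45)² = (7³ + 45)² = (343 + 45)² = 388² = 150544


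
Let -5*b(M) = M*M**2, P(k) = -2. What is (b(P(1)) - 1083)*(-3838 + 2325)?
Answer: 8180791/5 ≈ 1.6362e+6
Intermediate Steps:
b(M) = -M**3/5 (b(M) = -M*M**2/5 = -M**3/5)
(b(P(1)) - 1083)*(-3838 + 2325) = (-1/5*(-2)**3 - 1083)*(-3838 + 2325) = (-1/5*(-8) - 1083)*(-1513) = (8/5 - 1083)*(-1513) = -5407/5*(-1513) = 8180791/5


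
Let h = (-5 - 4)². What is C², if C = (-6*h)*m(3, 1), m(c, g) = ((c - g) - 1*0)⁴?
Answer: 60466176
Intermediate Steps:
m(c, g) = (c - g)⁴ (m(c, g) = ((c - g) + 0)⁴ = (c - g)⁴)
h = 81 (h = (-9)² = 81)
C = -7776 (C = (-6*81)*(3 - 1*1)⁴ = -486*(3 - 1)⁴ = -486*2⁴ = -486*16 = -7776)
C² = (-7776)² = 60466176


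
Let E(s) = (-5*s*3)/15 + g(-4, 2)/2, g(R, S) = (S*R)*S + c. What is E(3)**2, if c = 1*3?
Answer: 361/4 ≈ 90.250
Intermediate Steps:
c = 3
g(R, S) = 3 + R*S**2 (g(R, S) = (S*R)*S + 3 = (R*S)*S + 3 = R*S**2 + 3 = 3 + R*S**2)
E(s) = -13/2 - s (E(s) = (-5*s*3)/15 + (3 - 4*2**2)/2 = -15*s*(1/15) + (3 - 4*4)*(1/2) = -s + (3 - 16)*(1/2) = -s - 13*1/2 = -s - 13/2 = -13/2 - s)
E(3)**2 = (-13/2 - 1*3)**2 = (-13/2 - 3)**2 = (-19/2)**2 = 361/4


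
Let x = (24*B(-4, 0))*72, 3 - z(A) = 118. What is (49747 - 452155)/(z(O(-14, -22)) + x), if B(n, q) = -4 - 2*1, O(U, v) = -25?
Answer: 402408/10483 ≈ 38.387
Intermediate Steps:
z(A) = -115 (z(A) = 3 - 1*118 = 3 - 118 = -115)
B(n, q) = -6 (B(n, q) = -4 - 2 = -6)
x = -10368 (x = (24*(-6))*72 = -144*72 = -10368)
(49747 - 452155)/(z(O(-14, -22)) + x) = (49747 - 452155)/(-115 - 10368) = -402408/(-10483) = -402408*(-1/10483) = 402408/10483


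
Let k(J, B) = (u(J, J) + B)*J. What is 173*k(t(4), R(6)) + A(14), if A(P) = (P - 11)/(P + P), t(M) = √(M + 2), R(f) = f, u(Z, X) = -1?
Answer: 3/28 + 865*√6 ≈ 2118.9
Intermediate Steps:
t(M) = √(2 + M)
A(P) = (-11 + P)/(2*P) (A(P) = (-11 + P)/((2*P)) = (-11 + P)*(1/(2*P)) = (-11 + P)/(2*P))
k(J, B) = J*(-1 + B) (k(J, B) = (-1 + B)*J = J*(-1 + B))
173*k(t(4), R(6)) + A(14) = 173*(√(2 + 4)*(-1 + 6)) + (½)*(-11 + 14)/14 = 173*(√6*5) + (½)*(1/14)*3 = 173*(5*√6) + 3/28 = 865*√6 + 3/28 = 3/28 + 865*√6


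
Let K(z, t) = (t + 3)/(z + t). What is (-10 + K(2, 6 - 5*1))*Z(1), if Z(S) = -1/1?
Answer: 26/3 ≈ 8.6667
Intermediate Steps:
Z(S) = -1 (Z(S) = -1*1 = -1)
K(z, t) = (3 + t)/(t + z)
(-10 + K(2, 6 - 5*1))*Z(1) = (-10 + (3 + (6 - 5*1))/((6 - 5*1) + 2))*(-1) = (-10 + (3 + (6 - 5))/((6 - 5) + 2))*(-1) = (-10 + (3 + 1)/(1 + 2))*(-1) = (-10 + 4/3)*(-1) = -26/3*(-1) = 26/3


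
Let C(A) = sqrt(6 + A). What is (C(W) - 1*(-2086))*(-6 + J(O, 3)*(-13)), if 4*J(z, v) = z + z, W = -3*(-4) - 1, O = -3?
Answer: 28161 + 27*sqrt(17)/2 ≈ 28217.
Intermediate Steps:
W = 11 (W = 12 - 1 = 11)
J(z, v) = z/2 (J(z, v) = (z + z)/4 = (2*z)/4 = z/2)
(C(W) - 1*(-2086))*(-6 + J(O, 3)*(-13)) = (sqrt(6 + 11) - 1*(-2086))*(-6 + ((1/2)*(-3))*(-13)) = (sqrt(17) + 2086)*(-6 - 3/2*(-13)) = (2086 + sqrt(17))*(-6 + 39/2) = (2086 + sqrt(17))*(27/2) = 28161 + 27*sqrt(17)/2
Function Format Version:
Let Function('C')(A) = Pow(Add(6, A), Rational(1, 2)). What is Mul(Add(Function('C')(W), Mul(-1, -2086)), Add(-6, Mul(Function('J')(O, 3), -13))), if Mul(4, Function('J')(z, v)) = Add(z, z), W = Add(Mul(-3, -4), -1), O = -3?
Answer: Add(28161, Mul(Rational(27, 2), Pow(17, Rational(1, 2)))) ≈ 28217.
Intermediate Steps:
W = 11 (W = Add(12, -1) = 11)
Function('J')(z, v) = Mul(Rational(1, 2), z) (Function('J')(z, v) = Mul(Rational(1, 4), Add(z, z)) = Mul(Rational(1, 4), Mul(2, z)) = Mul(Rational(1, 2), z))
Mul(Add(Function('C')(W), Mul(-1, -2086)), Add(-6, Mul(Function('J')(O, 3), -13))) = Mul(Add(Pow(Add(6, 11), Rational(1, 2)), Mul(-1, -2086)), Add(-6, Mul(Mul(Rational(1, 2), -3), -13))) = Mul(Add(Pow(17, Rational(1, 2)), 2086), Add(-6, Mul(Rational(-3, 2), -13))) = Mul(Add(2086, Pow(17, Rational(1, 2))), Add(-6, Rational(39, 2))) = Mul(Add(2086, Pow(17, Rational(1, 2))), Rational(27, 2)) = Add(28161, Mul(Rational(27, 2), Pow(17, Rational(1, 2))))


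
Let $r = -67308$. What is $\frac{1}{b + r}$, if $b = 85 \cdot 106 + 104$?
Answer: $- \frac{1}{58194} \approx -1.7184 \cdot 10^{-5}$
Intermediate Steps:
$b = 9114$ ($b = 9010 + 104 = 9114$)
$\frac{1}{b + r} = \frac{1}{9114 - 67308} = \frac{1}{-58194} = - \frac{1}{58194}$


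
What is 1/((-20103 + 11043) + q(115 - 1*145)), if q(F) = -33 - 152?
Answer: -1/9245 ≈ -0.00010817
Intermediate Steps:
q(F) = -185
1/((-20103 + 11043) + q(115 - 1*145)) = 1/((-20103 + 11043) - 185) = 1/(-9060 - 185) = 1/(-9245) = -1/9245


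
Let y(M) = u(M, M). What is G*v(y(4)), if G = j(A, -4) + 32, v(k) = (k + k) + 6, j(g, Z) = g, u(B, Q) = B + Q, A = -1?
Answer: 682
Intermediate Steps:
y(M) = 2*M (y(M) = M + M = 2*M)
v(k) = 6 + 2*k (v(k) = 2*k + 6 = 6 + 2*k)
G = 31 (G = -1 + 32 = 31)
G*v(y(4)) = 31*(6 + 2*(2*4)) = 31*(6 + 2*8) = 31*(6 + 16) = 31*22 = 682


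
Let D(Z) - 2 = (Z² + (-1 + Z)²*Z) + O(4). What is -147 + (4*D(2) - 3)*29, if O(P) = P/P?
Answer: 810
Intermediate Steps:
O(P) = 1
D(Z) = 3 + Z² + Z*(-1 + Z)² (D(Z) = 2 + ((Z² + (-1 + Z)²*Z) + 1) = 2 + ((Z² + Z*(-1 + Z)²) + 1) = 2 + (1 + Z² + Z*(-1 + Z)²) = 3 + Z² + Z*(-1 + Z)²)
-147 + (4*D(2) - 3)*29 = -147 + (4*(3 + 2 + 2³ - 1*2²) - 3)*29 = -147 + (4*(3 + 2 + 8 - 1*4) - 3)*29 = -147 + (4*(3 + 2 + 8 - 4) - 3)*29 = -147 + (4*9 - 3)*29 = -147 + (36 - 3)*29 = -147 + 33*29 = -147 + 957 = 810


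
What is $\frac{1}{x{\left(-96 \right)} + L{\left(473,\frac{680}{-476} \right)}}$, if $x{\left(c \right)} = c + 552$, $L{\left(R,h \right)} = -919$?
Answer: $- \frac{1}{463} \approx -0.0021598$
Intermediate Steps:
$x{\left(c \right)} = 552 + c$
$\frac{1}{x{\left(-96 \right)} + L{\left(473,\frac{680}{-476} \right)}} = \frac{1}{\left(552 - 96\right) - 919} = \frac{1}{456 - 919} = \frac{1}{-463} = - \frac{1}{463}$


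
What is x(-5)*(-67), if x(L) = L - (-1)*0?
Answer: 335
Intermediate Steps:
x(L) = L (x(L) = L - 1*0 = L + 0 = L)
x(-5)*(-67) = -5*(-67) = 335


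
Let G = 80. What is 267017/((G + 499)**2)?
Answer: 267017/335241 ≈ 0.79649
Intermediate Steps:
267017/((G + 499)**2) = 267017/((80 + 499)**2) = 267017/(579**2) = 267017/335241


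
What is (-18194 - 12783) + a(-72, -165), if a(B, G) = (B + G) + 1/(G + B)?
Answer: -7397719/237 ≈ -31214.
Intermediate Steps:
a(B, G) = B + G + 1/(B + G) (a(B, G) = (B + G) + 1/(B + G) = B + G + 1/(B + G))
(-18194 - 12783) + a(-72, -165) = (-18194 - 12783) + (1 + (-72)² + (-165)² + 2*(-72)*(-165))/(-72 - 165) = -30977 + (1 + 5184 + 27225 + 23760)/(-237) = -30977 - 1/237*56170 = -30977 - 56170/237 = -7397719/237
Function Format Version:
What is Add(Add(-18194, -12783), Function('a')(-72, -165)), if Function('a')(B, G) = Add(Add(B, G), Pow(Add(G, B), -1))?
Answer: Rational(-7397719, 237) ≈ -31214.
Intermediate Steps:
Function('a')(B, G) = Add(B, G, Pow(Add(B, G), -1)) (Function('a')(B, G) = Add(Add(B, G), Pow(Add(B, G), -1)) = Add(B, G, Pow(Add(B, G), -1)))
Add(Add(-18194, -12783), Function('a')(-72, -165)) = Add(Add(-18194, -12783), Mul(Pow(Add(-72, -165), -1), Add(1, Pow(-72, 2), Pow(-165, 2), Mul(2, -72, -165)))) = Add(-30977, Mul(Pow(-237, -1), Add(1, 5184, 27225, 23760))) = Add(-30977, Mul(Rational(-1, 237), 56170)) = Add(-30977, Rational(-56170, 237)) = Rational(-7397719, 237)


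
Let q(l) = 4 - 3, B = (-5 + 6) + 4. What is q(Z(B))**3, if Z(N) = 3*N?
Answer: 1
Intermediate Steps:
B = 5 (B = 1 + 4 = 5)
q(l) = 1
q(Z(B))**3 = 1**3 = 1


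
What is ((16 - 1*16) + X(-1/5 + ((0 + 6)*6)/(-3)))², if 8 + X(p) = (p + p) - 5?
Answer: 34969/25 ≈ 1398.8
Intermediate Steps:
X(p) = -13 + 2*p (X(p) = -8 + ((p + p) - 5) = -8 + (2*p - 5) = -8 + (-5 + 2*p) = -13 + 2*p)
((16 - 1*16) + X(-1/5 + ((0 + 6)*6)/(-3)))² = ((16 - 1*16) + (-13 + 2*(-1/5 + ((0 + 6)*6)/(-3))))² = ((16 - 16) + (-13 + 2*(-1*⅕ + (6*6)*(-⅓))))² = (0 + (-13 + 2*(-⅕ + 36*(-⅓))))² = (0 + (-13 + 2*(-⅕ - 12)))² = (0 + (-13 + 2*(-61/5)))² = (0 + (-13 - 122/5))² = (0 - 187/5)² = (-187/5)² = 34969/25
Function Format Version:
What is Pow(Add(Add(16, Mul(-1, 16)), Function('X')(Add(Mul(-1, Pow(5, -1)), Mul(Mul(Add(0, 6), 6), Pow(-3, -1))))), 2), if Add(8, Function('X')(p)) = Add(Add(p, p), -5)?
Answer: Rational(34969, 25) ≈ 1398.8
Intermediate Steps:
Function('X')(p) = Add(-13, Mul(2, p)) (Function('X')(p) = Add(-8, Add(Add(p, p), -5)) = Add(-8, Add(Mul(2, p), -5)) = Add(-8, Add(-5, Mul(2, p))) = Add(-13, Mul(2, p)))
Pow(Add(Add(16, Mul(-1, 16)), Function('X')(Add(Mul(-1, Pow(5, -1)), Mul(Mul(Add(0, 6), 6), Pow(-3, -1))))), 2) = Pow(Add(Add(16, Mul(-1, 16)), Add(-13, Mul(2, Add(Mul(-1, Pow(5, -1)), Mul(Mul(Add(0, 6), 6), Pow(-3, -1)))))), 2) = Pow(Add(Add(16, -16), Add(-13, Mul(2, Add(Mul(-1, Rational(1, 5)), Mul(Mul(6, 6), Rational(-1, 3)))))), 2) = Pow(Add(0, Add(-13, Mul(2, Add(Rational(-1, 5), Mul(36, Rational(-1, 3)))))), 2) = Pow(Add(0, Add(-13, Mul(2, Add(Rational(-1, 5), -12)))), 2) = Pow(Add(0, Add(-13, Mul(2, Rational(-61, 5)))), 2) = Pow(Add(0, Add(-13, Rational(-122, 5))), 2) = Pow(Add(0, Rational(-187, 5)), 2) = Pow(Rational(-187, 5), 2) = Rational(34969, 25)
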